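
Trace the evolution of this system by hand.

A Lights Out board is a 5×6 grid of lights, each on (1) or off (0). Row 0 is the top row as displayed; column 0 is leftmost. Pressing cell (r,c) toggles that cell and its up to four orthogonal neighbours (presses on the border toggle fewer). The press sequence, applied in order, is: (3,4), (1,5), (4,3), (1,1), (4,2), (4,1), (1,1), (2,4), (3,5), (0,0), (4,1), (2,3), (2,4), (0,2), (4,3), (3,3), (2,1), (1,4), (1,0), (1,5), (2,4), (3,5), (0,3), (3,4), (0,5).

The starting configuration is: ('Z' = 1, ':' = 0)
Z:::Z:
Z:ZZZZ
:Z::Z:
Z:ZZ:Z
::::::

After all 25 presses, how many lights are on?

step 0: Z:::Z:
Z:ZZZZ
:Z::Z:
Z:ZZ:Z
::::::
step 1: Z:::Z:
Z:ZZZZ
:Z::::
Z:Z:Z:
::::Z:
step 2: Z:::ZZ
Z:ZZ::
:Z:::Z
Z:Z:Z:
::::Z:
step 3: Z:::ZZ
Z:ZZ::
:Z:::Z
Z:ZZZ:
::ZZ::
step 4: ZZ::ZZ
:Z:Z::
:::::Z
Z:ZZZ:
::ZZ::
step 5: ZZ::ZZ
:Z:Z::
:::::Z
Z::ZZ:
:Z::::
step 6: ZZ::ZZ
:Z:Z::
:::::Z
ZZ:ZZ:
Z:Z:::
step 7: Z:::ZZ
Z:ZZ::
:Z:::Z
ZZ:ZZ:
Z:Z:::
step 8: Z:::ZZ
Z:ZZZ:
:Z:ZZ:
ZZ:Z::
Z:Z:::
step 9: Z:::ZZ
Z:ZZZ:
:Z:ZZZ
ZZ:ZZZ
Z:Z::Z
step 10: :Z::ZZ
::ZZZ:
:Z:ZZZ
ZZ:ZZZ
Z:Z::Z
step 11: :Z::ZZ
::ZZZ:
:Z:ZZZ
Z::ZZZ
:Z:::Z
step 12: :Z::ZZ
::Z:Z:
:ZZ::Z
Z:::ZZ
:Z:::Z
step 13: :Z::ZZ
::Z:::
:ZZZZ:
Z::::Z
:Z:::Z
step 14: ::ZZZZ
::::::
:ZZZZ:
Z::::Z
:Z:::Z
step 15: ::ZZZZ
::::::
:ZZZZ:
Z::Z:Z
:ZZZZZ
step 16: ::ZZZZ
::::::
:ZZ:Z:
Z:Z:ZZ
:ZZ:ZZ
step 17: ::ZZZZ
:Z::::
Z:::Z:
ZZZ:ZZ
:ZZ:ZZ
step 18: ::ZZ:Z
:Z:ZZZ
Z:::::
ZZZ:ZZ
:ZZ:ZZ
step 19: Z:ZZ:Z
Z::ZZZ
::::::
ZZZ:ZZ
:ZZ:ZZ
step 20: Z:ZZ::
Z::Z::
:::::Z
ZZZ:ZZ
:ZZ:ZZ
step 21: Z:ZZ::
Z::ZZ:
:::ZZ:
ZZZ::Z
:ZZ:ZZ
step 22: Z:ZZ::
Z::ZZ:
:::ZZZ
ZZZ:Z:
:ZZ:Z:
step 23: Z:::Z:
Z:::Z:
:::ZZZ
ZZZ:Z:
:ZZ:Z:
step 24: Z:::Z:
Z:::Z:
:::Z:Z
ZZZZ:Z
:ZZ:::
step 25: Z::::Z
Z:::ZZ
:::Z:Z
ZZZZ:Z
:ZZ:::

14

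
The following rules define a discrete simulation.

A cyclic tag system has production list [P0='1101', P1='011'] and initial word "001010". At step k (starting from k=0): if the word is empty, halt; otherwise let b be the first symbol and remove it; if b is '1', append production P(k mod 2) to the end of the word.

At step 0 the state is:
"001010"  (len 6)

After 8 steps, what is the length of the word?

[0] "001010"  (len 6)
[1] "01010"  (len 5)
[2] "1010"  (len 4)
[3] "0101101"  (len 7)
[4] "101101"  (len 6)
[5] "011011101"  (len 9)
[6] "11011101"  (len 8)
[7] "10111011101"  (len 11)
[8] "0111011101011"  (len 13)

13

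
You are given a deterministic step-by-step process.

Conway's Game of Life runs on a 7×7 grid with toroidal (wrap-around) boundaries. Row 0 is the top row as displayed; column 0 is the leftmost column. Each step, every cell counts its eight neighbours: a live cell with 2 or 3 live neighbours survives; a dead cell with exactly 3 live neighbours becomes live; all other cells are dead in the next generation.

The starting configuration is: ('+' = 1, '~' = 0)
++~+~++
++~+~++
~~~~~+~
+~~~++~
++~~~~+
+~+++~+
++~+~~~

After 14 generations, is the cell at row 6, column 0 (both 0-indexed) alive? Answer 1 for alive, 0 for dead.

k=0  ++~+~++
++~+~++
~~~~~+~
+~~~++~
++~~~~+
+~+++~+
++~+~~~
k=1  ~~~+~+~
~+~~~~~
~+~~~~~
++~~++~
~~+~~~~
~~~+++~
~~~~~~~
k=2  ~~~~~~~
~~+~~~~
~++~~~~
+++~~~~
~++~~~+
~~~++~~
~~~+~+~
k=3  ~~~~~~~
~++~~~~
+~~+~~~
~~~+~~~
~~~~~~~
~~~+++~
~~~+~~~
k=4  ~~+~~~~
~++~~~~
~+~+~~~
~~~~~~~
~~~+~~~
~~~++~~
~~~+~~~
k=5  ~+++~~~
~+~+~~~
~+~~~~~
~~+~~~~
~~~++~~
~~+++~~
~~+++~~
k=6  ~+~~~~~
++~+~~~
~+~~~~~
~~++~~~
~~~~+~~
~~~~~+~
~~~~~~~
k=7  +++~~~~
++~~~~~
++~+~~~
~~++~~~
~~~++~~
~~~~~~~
~~~~~~~
k=8  +~+~~~~
~~~~~~+
+~~+~~~
~+~~~~~
~~+++~~
~~~~~~~
~+~~~~~
k=9  ++~~~~~
++~~~~+
+~~~~~~
~+~~+~~
~~++~~~
~~++~~~
~+~~~~~
k=10  ~~+~~~+
~~~~~~+
~~~~~~+
~+++~~~
~+~~+~~
~+~+~~~
++~~~~~
k=11  ~+~~~~+
+~~~~++
+~+~~~~
++++~~~
++~~+~~
~+~~~~~
++~~~~~
k=12  ~+~~~+~
~~~~~+~
~~++~~~
~~~+~~+
~~~+~~~
~~+~~~~
~++~~~~
k=13  ~++~~~~
~~+~+~~
~~+++~~
~~~++~~
~~++~~~
~+++~~~
~++~~~~
k=14  ~~~~~~~
~~~~+~~
~~+~~+~
~~~~~~~
~+~~~~~
~~~~~~~
+~~~~~~

1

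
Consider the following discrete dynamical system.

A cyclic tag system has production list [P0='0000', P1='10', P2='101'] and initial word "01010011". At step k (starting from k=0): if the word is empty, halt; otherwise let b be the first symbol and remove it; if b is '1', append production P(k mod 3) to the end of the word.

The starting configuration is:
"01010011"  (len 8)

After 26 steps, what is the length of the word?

6

k=0  "01010011"  (len 8)
k=1  "1010011"  (len 7)
k=2  "01001110"  (len 8)
k=3  "1001110"  (len 7)
k=4  "0011100000"  (len 10)
k=5  "011100000"  (len 9)
k=6  "11100000"  (len 8)
k=7  "11000000000"  (len 11)
k=8  "100000000010"  (len 12)
k=9  "00000000010101"  (len 14)
k=10  "0000000010101"  (len 13)
k=11  "000000010101"  (len 12)
k=12  "00000010101"  (len 11)
k=13  "0000010101"  (len 10)
k=14  "000010101"  (len 9)
k=15  "00010101"  (len 8)
k=16  "0010101"  (len 7)
k=17  "010101"  (len 6)
k=18  "10101"  (len 5)
k=19  "01010000"  (len 8)
k=20  "1010000"  (len 7)
k=21  "010000101"  (len 9)
k=22  "10000101"  (len 8)
k=23  "000010110"  (len 9)
k=24  "00010110"  (len 8)
k=25  "0010110"  (len 7)
k=26  "010110"  (len 6)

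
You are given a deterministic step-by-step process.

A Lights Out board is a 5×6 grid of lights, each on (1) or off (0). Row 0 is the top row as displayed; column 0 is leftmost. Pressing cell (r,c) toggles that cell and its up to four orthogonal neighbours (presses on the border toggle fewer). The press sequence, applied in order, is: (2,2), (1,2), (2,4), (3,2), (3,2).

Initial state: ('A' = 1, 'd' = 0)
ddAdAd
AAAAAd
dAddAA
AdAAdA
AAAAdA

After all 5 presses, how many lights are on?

step 0: ddAdAd
AAAAAd
dAddAA
AdAAdA
AAAAdA
step 1: ddAdAd
AAdAAd
ddAAAA
AddAdA
AAAAdA
step 2: ddddAd
AdAdAd
dddAAA
AddAdA
AAAAdA
step 3: ddddAd
AdAddd
dddddd
AddAAA
AAAAdA
step 4: ddddAd
AdAddd
ddAddd
AAAdAA
AAdAdA
step 5: ddddAd
AdAddd
dddddd
AddAAA
AAAAdA

12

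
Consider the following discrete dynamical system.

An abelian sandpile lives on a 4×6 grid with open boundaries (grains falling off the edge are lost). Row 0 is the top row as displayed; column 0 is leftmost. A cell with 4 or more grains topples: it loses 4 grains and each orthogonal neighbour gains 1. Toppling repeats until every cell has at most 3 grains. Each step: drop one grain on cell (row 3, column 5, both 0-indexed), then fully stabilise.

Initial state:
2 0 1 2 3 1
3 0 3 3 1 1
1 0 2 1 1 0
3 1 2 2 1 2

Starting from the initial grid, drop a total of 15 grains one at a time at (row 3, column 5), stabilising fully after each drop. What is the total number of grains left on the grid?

41

step 0: 2 0 1 2 3 1
3 0 3 3 1 1
1 0 2 1 1 0
3 1 2 2 1 2
step 1: 2 0 1 2 3 1
3 0 3 3 1 1
1 0 2 1 1 0
3 1 2 2 1 3
step 2: 2 0 1 2 3 1
3 0 3 3 1 1
1 0 2 1 1 1
3 1 2 2 2 0
step 3: 2 0 1 2 3 1
3 0 3 3 1 1
1 0 2 1 1 1
3 1 2 2 2 1
step 4: 2 0 1 2 3 1
3 0 3 3 1 1
1 0 2 1 1 1
3 1 2 2 2 2
step 5: 2 0 1 2 3 1
3 0 3 3 1 1
1 0 2 1 1 1
3 1 2 2 2 3
step 6: 2 0 1 2 3 1
3 0 3 3 1 1
1 0 2 1 1 2
3 1 2 2 3 0
step 7: 2 0 1 2 3 1
3 0 3 3 1 1
1 0 2 1 1 2
3 1 2 2 3 1
step 8: 2 0 1 2 3 1
3 0 3 3 1 1
1 0 2 1 1 2
3 1 2 2 3 2
step 9: 2 0 1 2 3 1
3 0 3 3 1 1
1 0 2 1 1 2
3 1 2 2 3 3
step 10: 2 0 1 2 3 1
3 0 3 3 1 1
1 0 2 1 2 3
3 1 2 3 0 1
step 11: 2 0 1 2 3 1
3 0 3 3 1 1
1 0 2 1 2 3
3 1 2 3 0 2
step 12: 2 0 1 2 3 1
3 0 3 3 1 1
1 0 2 1 2 3
3 1 2 3 0 3
step 13: 2 0 1 2 3 1
3 0 3 3 1 2
1 0 2 1 3 0
3 1 2 3 1 1
step 14: 2 0 1 2 3 1
3 0 3 3 1 2
1 0 2 1 3 0
3 1 2 3 1 2
step 15: 2 0 1 2 3 1
3 0 3 3 1 2
1 0 2 1 3 0
3 1 2 3 1 3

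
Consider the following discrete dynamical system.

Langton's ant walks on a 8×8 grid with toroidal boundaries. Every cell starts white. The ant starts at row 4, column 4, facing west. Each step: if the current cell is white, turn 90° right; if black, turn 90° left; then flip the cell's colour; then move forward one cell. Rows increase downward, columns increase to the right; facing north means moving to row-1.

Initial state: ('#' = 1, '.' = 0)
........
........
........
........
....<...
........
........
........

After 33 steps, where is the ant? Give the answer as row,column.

0) ........
........
........
........
....<...
........
........
........
1) ........
........
........
....^...
....#...
........
........
........
2) ........
........
........
....#>..
....#...
........
........
........
3) ........
........
........
....##..
....#v..
........
........
........
4) ........
........
........
....##..
....<#..
........
........
........
5) ........
........
........
....##..
.....#..
....v...
........
........
6) ........
........
........
....##..
.....#..
...<#...
........
........
7) ........
........
........
....##..
...^.#..
...##...
........
........
8) ........
........
........
....##..
...#>#..
...##...
........
........
9) ........
........
........
....##..
...###..
...#v...
........
........
10) ........
........
........
....##..
...###..
...#.>..
........
........
11) ........
........
........
....##..
...###..
...#.#..
.....v..
........
12) ........
........
........
....##..
...###..
...#.#..
....<#..
........
13) ........
........
........
....##..
...###..
...#^#..
....##..
........
14) ........
........
........
....##..
...###..
...##>..
....##..
........
15) ........
........
........
....##..
...##^..
...##...
....##..
........
16) ........
........
........
....##..
...#<...
...##...
....##..
........
17) ........
........
........
....##..
...#....
...#v...
....##..
........
18) ........
........
........
....##..
...#....
...#.>..
....##..
........
19) ........
........
........
....##..
...#....
...#.#..
....#v..
........
20) ........
........
........
....##..
...#....
...#.#..
....#.>.
........
21) ........
........
........
....##..
...#....
...#.#..
....#.#.
......v.
22) ........
........
........
....##..
...#....
...#.#..
....#.#.
.....<#.
23) ........
........
........
....##..
...#....
...#.#..
....#^#.
.....##.
24) ........
........
........
....##..
...#....
...#.#..
....##>.
.....##.
25) ........
........
........
....##..
...#....
...#.#^.
....##..
.....##.
26) ........
........
........
....##..
...#....
...#.##>
....##..
.....##.
27) ........
........
........
....##..
...#....
...#.###
....##.v
.....##.
28) ........
........
........
....##..
...#....
...#.###
....##<#
.....##.
29) ........
........
........
....##..
...#....
...#.#^#
....####
.....##.
30) ........
........
........
....##..
...#....
...#.<.#
....####
.....##.
31) ........
........
........
....##..
...#....
...#...#
....#v##
.....##.
32) ........
........
........
....##..
...#....
...#...#
....#.>#
.....##.
33) ........
........
........
....##..
...#....
...#..^#
....#..#
.....##.

5,6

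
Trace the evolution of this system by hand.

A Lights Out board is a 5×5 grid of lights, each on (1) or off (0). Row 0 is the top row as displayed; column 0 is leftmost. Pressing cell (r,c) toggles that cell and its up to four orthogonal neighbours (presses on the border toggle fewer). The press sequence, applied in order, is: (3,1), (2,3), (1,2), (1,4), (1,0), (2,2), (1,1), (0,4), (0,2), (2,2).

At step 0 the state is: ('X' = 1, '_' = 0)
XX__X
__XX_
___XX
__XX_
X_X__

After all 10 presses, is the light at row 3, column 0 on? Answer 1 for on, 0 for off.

1

step 0: XX__X
__XX_
___XX
__XX_
X_X__
step 1: XX__X
__XX_
_X_XX
XX_X_
XXX__
step 2: XX__X
__X__
_XX__
XX___
XXX__
step 3: XXX_X
_X_X_
_X___
XX___
XXX__
step 4: XXX__
_X__X
_X__X
XX___
XXX__
step 5: _XX__
X___X
XX__X
XX___
XXX__
step 6: _XX__
X_X_X
X_XXX
XXX__
XXX__
step 7: __X__
_X__X
XXXXX
XXX__
XXX__
step 8: __XXX
_X___
XXXXX
XXX__
XXX__
step 9: _X__X
_XX__
XXXXX
XXX__
XXX__
step 10: _X__X
_X___
X___X
XX___
XXX__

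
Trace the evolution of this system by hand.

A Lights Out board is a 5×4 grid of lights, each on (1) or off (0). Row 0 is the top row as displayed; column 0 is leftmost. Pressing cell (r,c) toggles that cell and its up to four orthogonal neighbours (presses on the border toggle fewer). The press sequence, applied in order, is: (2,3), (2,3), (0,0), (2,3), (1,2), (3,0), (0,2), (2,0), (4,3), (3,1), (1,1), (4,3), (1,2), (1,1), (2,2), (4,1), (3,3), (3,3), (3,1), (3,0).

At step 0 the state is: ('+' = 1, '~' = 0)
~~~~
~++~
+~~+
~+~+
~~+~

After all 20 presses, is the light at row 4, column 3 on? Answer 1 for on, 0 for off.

0

t=0: ~~~~
~++~
+~~+
~+~+
~~+~
t=1: ~~~~
~+++
+~+~
~+~~
~~+~
t=2: ~~~~
~++~
+~~+
~+~+
~~+~
t=3: ++~~
+++~
+~~+
~+~+
~~+~
t=4: ++~~
++++
+~+~
~+~~
~~+~
t=5: +++~
+~~~
+~~~
~+~~
~~+~
t=6: +++~
+~~~
~~~~
+~~~
+~+~
t=7: +~~+
+~+~
~~~~
+~~~
+~+~
t=8: +~~+
~~+~
++~~
~~~~
+~+~
t=9: +~~+
~~+~
++~~
~~~+
+~~+
t=10: +~~+
~~+~
+~~~
++++
++~+
t=11: ++~+
++~~
++~~
++++
++~+
t=12: ++~+
++~~
++~~
+++~
+++~
t=13: ++++
+~++
+++~
+++~
+++~
t=14: +~++
~+~+
+~+~
+++~
+++~
t=15: +~++
~+++
++~+
++~~
+++~
t=16: +~++
~+++
++~+
+~~~
~~~~
t=17: +~++
~+++
++~~
+~++
~~~+
t=18: +~++
~+++
++~+
+~~~
~~~~
t=19: +~++
~+++
+~~+
~++~
~+~~
t=20: +~++
~+++
~~~+
+~+~
++~~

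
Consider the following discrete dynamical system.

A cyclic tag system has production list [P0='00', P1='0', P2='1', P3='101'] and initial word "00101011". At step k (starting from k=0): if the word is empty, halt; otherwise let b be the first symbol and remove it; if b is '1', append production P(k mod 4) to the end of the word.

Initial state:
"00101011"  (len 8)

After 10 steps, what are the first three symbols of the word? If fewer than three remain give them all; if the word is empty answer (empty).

011

step 0: "00101011"  (len 8)
step 1: "0101011"  (len 7)
step 2: "101011"  (len 6)
step 3: "010111"  (len 6)
step 4: "10111"  (len 5)
step 5: "011100"  (len 6)
step 6: "11100"  (len 5)
step 7: "11001"  (len 5)
step 8: "1001101"  (len 7)
step 9: "00110100"  (len 8)
step 10: "0110100"  (len 7)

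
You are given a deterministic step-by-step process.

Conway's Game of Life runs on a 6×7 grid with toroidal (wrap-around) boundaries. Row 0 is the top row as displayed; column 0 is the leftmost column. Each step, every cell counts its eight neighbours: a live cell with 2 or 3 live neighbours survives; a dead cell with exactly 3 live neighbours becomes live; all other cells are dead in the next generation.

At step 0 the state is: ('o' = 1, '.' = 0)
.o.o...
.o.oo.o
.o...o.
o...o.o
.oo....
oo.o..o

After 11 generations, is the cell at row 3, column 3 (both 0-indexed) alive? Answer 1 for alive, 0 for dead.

0

step 0: .o.o...
.o.oo.o
.o...o.
o...o.o
.oo....
oo.o..o
step 1: .o.o.oo
.o.ooo.
.ooo...
o.o..oo
..oo.o.
...o...
step 2: o..o.oo
.o...oo
.......
o....oo
.ooo.o.
...o.oo
step 3: ..o....
....oo.
.......
ooo.ooo
.ooo...
.o.o...
step 4: ..ooo..
.......
oo.o...
o...ooo
.....oo
.o.o...
step 5: ..ooo..
.o..o..
oo..oo.
.o..o..
.......
...o.o.
step 6: ..o..o.
oo.....
oooooo.
oo..oo.
....o..
..oo...
step 7: ..oo...
o....o.
...o.o.
o......
.oo.oo.
..ooo..
step 8: .oo....
..oo..o
....o..
.ooo.oo
.oo.oo.
.....o.
step 9: .ooo...
.ooo...
oo..o.o
oo....o
oo.....
...ooo.
step 10: .o.....
....o..
...o.oo
..o..o.
.oo.oo.
o..oo..
step 11: ...oo..
....oo.
...o.oo
.oo....
.oo..oo
o..ooo.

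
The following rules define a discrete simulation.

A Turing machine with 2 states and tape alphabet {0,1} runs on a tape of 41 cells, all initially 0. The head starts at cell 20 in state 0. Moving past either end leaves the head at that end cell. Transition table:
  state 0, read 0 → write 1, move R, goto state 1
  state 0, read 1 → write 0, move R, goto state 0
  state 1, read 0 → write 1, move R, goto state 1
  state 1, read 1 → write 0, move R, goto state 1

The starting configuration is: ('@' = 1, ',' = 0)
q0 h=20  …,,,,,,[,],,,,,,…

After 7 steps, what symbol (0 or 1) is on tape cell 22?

1

step 0: q0 h=20  …,,,,,,[,],,,,,,…
step 1: q1 h=21  …,,,,,@[,],,,,,,…
step 2: q1 h=22  …,,,,@@[,],,,,,,…
step 3: q1 h=23  …,,,@@@[,],,,,,,…
step 4: q1 h=24  …,,@@@@[,],,,,,,…
step 5: q1 h=25  …,@@@@@[,],,,,,,…
step 6: q1 h=26  …@@@@@@[,],,,,,,…
step 7: q1 h=27  …@@@@@@[,],,,,,,…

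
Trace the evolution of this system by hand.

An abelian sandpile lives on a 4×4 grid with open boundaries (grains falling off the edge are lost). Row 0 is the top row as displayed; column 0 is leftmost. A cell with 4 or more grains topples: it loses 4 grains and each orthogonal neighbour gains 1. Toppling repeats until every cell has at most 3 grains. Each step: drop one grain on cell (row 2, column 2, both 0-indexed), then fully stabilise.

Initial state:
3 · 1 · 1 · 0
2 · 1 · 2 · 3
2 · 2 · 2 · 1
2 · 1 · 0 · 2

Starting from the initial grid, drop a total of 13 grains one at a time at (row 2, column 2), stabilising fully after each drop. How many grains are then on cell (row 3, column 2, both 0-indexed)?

gen 0: 3 · 1 · 1 · 0
2 · 1 · 2 · 3
2 · 2 · 2 · 1
2 · 1 · 0 · 2
gen 1: 3 · 1 · 1 · 0
2 · 1 · 2 · 3
2 · 2 · 3 · 1
2 · 1 · 0 · 2
gen 2: 3 · 1 · 1 · 0
2 · 1 · 3 · 3
2 · 3 · 0 · 2
2 · 1 · 1 · 2
gen 3: 3 · 1 · 1 · 0
2 · 1 · 3 · 3
2 · 3 · 1 · 2
2 · 1 · 1 · 2
gen 4: 3 · 1 · 1 · 0
2 · 1 · 3 · 3
2 · 3 · 2 · 2
2 · 1 · 1 · 2
gen 5: 3 · 1 · 1 · 0
2 · 1 · 3 · 3
2 · 3 · 3 · 2
2 · 1 · 1 · 2
gen 6: 3 · 1 · 2 · 1
2 · 3 · 1 · 1
3 · 0 · 3 · 0
2 · 2 · 2 · 3
gen 7: 3 · 1 · 2 · 1
2 · 3 · 2 · 1
3 · 1 · 0 · 1
2 · 2 · 3 · 3
gen 8: 3 · 1 · 2 · 1
2 · 3 · 2 · 1
3 · 1 · 1 · 1
2 · 2 · 3 · 3
gen 9: 3 · 1 · 2 · 1
2 · 3 · 2 · 1
3 · 1 · 2 · 1
2 · 2 · 3 · 3
gen 10: 3 · 1 · 2 · 1
2 · 3 · 2 · 1
3 · 1 · 3 · 1
2 · 2 · 3 · 3
gen 11: 3 · 1 · 2 · 1
2 · 3 · 3 · 1
3 · 2 · 1 · 3
2 · 3 · 1 · 0
gen 12: 3 · 1 · 2 · 1
2 · 3 · 3 · 1
3 · 2 · 2 · 3
2 · 3 · 1 · 0
gen 13: 3 · 1 · 2 · 1
2 · 3 · 3 · 1
3 · 2 · 3 · 3
2 · 3 · 1 · 0

1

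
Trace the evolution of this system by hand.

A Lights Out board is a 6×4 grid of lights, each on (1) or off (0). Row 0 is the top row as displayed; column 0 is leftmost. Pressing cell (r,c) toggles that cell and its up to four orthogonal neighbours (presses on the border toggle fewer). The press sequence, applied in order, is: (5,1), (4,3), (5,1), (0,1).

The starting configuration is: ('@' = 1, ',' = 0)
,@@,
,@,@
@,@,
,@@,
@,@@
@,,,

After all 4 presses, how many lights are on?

10

step 0: ,@@,
,@,@
@,@,
,@@,
@,@@
@,,,
step 1: ,@@,
,@,@
@,@,
,@@,
@@@@
,@@,
step 2: ,@@,
,@,@
@,@,
,@@@
@@,,
,@@@
step 3: ,@@,
,@,@
@,@,
,@@@
@,,,
@,,@
step 4: @,,,
,,,@
@,@,
,@@@
@,,,
@,,@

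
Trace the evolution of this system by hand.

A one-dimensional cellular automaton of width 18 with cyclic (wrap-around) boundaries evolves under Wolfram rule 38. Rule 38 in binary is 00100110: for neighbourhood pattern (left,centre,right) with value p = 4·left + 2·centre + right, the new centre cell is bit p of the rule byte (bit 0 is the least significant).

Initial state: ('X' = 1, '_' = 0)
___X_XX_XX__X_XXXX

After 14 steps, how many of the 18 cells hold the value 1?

k=0  ___X_XX_XX__X_XXXX
k=1  __XXX__X___XXX____
k=2  _X____XX__X_______
k=3  XX___X___XX_______
k=4  ____XX__X________X
k=5  ___X___XX_______XX
k=6  __XX__X________X__
k=7  _X___XX_______XX__
k=8  XX__X________X____
k=9  ___XX_______XX___X
k=10  __X________X____XX
k=11  _XX_______XX___X__
k=12  X________X____XX__
k=13  X_______XX___X___X
k=14  _______X____XX__X_

4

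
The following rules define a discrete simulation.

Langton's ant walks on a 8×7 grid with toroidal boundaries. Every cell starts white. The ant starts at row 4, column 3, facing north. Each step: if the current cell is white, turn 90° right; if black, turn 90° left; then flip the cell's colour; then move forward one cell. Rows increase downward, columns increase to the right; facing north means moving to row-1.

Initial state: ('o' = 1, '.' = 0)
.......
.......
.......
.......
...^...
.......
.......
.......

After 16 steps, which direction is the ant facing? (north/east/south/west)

t=0: .......
.......
.......
.......
...^...
.......
.......
.......
t=1: .......
.......
.......
.......
...o>..
.......
.......
.......
t=2: .......
.......
.......
.......
...oo..
....v..
.......
.......
t=3: .......
.......
.......
.......
...oo..
...<o..
.......
.......
t=4: .......
.......
.......
.......
...^o..
...oo..
.......
.......
t=5: .......
.......
.......
.......
..<.o..
...oo..
.......
.......
t=6: .......
.......
.......
..^....
..o.o..
...oo..
.......
.......
t=7: .......
.......
.......
..o>...
..o.o..
...oo..
.......
.......
t=8: .......
.......
.......
..oo...
..ovo..
...oo..
.......
.......
t=9: .......
.......
.......
..oo...
..<oo..
...oo..
.......
.......
t=10: .......
.......
.......
..oo...
...oo..
..voo..
.......
.......
t=11: .......
.......
.......
..oo...
...oo..
.<ooo..
.......
.......
t=12: .......
.......
.......
..oo...
.^.oo..
.oooo..
.......
.......
t=13: .......
.......
.......
..oo...
.o>oo..
.oooo..
.......
.......
t=14: .......
.......
.......
..oo...
.oooo..
.ovoo..
.......
.......
t=15: .......
.......
.......
..oo...
.oooo..
.o.>o..
.......
.......
t=16: .......
.......
.......
..oo...
.oo^o..
.o..o..
.......
.......

north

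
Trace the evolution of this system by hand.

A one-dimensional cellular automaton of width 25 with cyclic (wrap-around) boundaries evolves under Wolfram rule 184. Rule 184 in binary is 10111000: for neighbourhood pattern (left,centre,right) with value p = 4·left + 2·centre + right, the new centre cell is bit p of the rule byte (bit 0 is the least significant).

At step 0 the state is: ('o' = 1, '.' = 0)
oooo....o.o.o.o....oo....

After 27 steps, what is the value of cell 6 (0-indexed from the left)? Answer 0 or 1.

gen 0: oooo....o.o.o.o....oo....
gen 1: ooo.o....o.o.o.o...o.o...
gen 2: oo.o.o....o.o.o.o...o.o..
gen 3: o.o.o.o....o.o.o.o...o.o.
gen 4: .o.o.o.o....o.o.o.o...o.o
gen 5: o.o.o.o.o....o.o.o.o...o.
gen 6: .o.o.o.o.o....o.o.o.o...o
gen 7: o.o.o.o.o.o....o.o.o.o...
gen 8: .o.o.o.o.o.o....o.o.o.o..
gen 9: ..o.o.o.o.o.o....o.o.o.o.
gen 10: ...o.o.o.o.o.o....o.o.o.o
gen 11: o...o.o.o.o.o.o....o.o.o.
gen 12: .o...o.o.o.o.o.o....o.o.o
gen 13: o.o...o.o.o.o.o.o....o.o.
gen 14: .o.o...o.o.o.o.o.o....o.o
gen 15: o.o.o...o.o.o.o.o.o....o.
gen 16: .o.o.o...o.o.o.o.o.o....o
gen 17: o.o.o.o...o.o.o.o.o.o....
gen 18: .o.o.o.o...o.o.o.o.o.o...
gen 19: ..o.o.o.o...o.o.o.o.o.o..
gen 20: ...o.o.o.o...o.o.o.o.o.o.
gen 21: ....o.o.o.o...o.o.o.o.o.o
gen 22: o....o.o.o.o...o.o.o.o.o.
gen 23: .o....o.o.o.o...o.o.o.o.o
gen 24: o.o....o.o.o.o...o.o.o.o.
gen 25: .o.o....o.o.o.o...o.o.o.o
gen 26: o.o.o....o.o.o.o...o.o.o.
gen 27: .o.o.o....o.o.o.o...o.o.o

0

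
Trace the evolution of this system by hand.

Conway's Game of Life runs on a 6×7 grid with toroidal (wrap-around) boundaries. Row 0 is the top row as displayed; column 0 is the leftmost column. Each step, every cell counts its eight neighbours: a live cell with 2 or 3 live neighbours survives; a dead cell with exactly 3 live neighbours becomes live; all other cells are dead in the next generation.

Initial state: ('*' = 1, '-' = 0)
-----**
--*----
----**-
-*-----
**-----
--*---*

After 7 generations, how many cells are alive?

13

[0] -----**
--*----
----**-
-*-----
**-----
--*---*
[1] -----**
----*-*
-------
**-----
***----
-*---**
[2] ----*--
------*
*------
*-*----
--*----
-**--*-
[3] -----*-
-------
**----*
-------
--**---
-***---
[4] --*----
*-----*
*------
***----
-*-*---
-*-**--
[5] ****---
**----*
-------
*-*----
---**--
-*-**--
[6] ---**-*
------*
------*
---*---
-*--*--
**-----
[7] -----**
*-----*
-------
-------
***----
******-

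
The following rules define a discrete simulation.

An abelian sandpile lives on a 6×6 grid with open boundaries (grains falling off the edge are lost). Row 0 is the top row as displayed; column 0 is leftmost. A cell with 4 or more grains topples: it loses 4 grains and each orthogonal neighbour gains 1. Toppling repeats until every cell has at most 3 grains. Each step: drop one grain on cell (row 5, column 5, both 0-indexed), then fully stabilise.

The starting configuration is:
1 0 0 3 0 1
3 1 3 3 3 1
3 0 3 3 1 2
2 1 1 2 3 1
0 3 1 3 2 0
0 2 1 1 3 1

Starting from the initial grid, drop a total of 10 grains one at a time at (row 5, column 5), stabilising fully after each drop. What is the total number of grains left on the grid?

61

t=0: 1 0 0 3 0 1
3 1 3 3 3 1
3 0 3 3 1 2
2 1 1 2 3 1
0 3 1 3 2 0
0 2 1 1 3 1
t=1: 1 0 0 3 0 1
3 1 3 3 3 1
3 0 3 3 1 2
2 1 1 2 3 1
0 3 1 3 2 0
0 2 1 1 3 2
t=2: 1 0 0 3 0 1
3 1 3 3 3 1
3 0 3 3 1 2
2 1 1 2 3 1
0 3 1 3 2 0
0 2 1 1 3 3
t=3: 1 0 0 3 0 1
3 1 3 3 3 1
3 0 3 3 1 2
2 1 1 2 3 1
0 3 1 3 3 1
0 2 1 2 0 1
t=4: 1 0 0 3 0 1
3 1 3 3 3 1
3 0 3 3 1 2
2 1 1 2 3 1
0 3 1 3 3 1
0 2 1 2 0 2
t=5: 1 0 0 3 0 1
3 1 3 3 3 1
3 0 3 3 1 2
2 1 1 2 3 1
0 3 1 3 3 1
0 2 1 2 0 3
t=6: 1 0 0 3 0 1
3 1 3 3 3 1
3 0 3 3 1 2
2 1 1 2 3 1
0 3 1 3 3 2
0 2 1 2 1 0
t=7: 1 0 0 3 0 1
3 1 3 3 3 1
3 0 3 3 1 2
2 1 1 2 3 1
0 3 1 3 3 2
0 2 1 2 1 1
t=8: 1 0 0 3 0 1
3 1 3 3 3 1
3 0 3 3 1 2
2 1 1 2 3 1
0 3 1 3 3 2
0 2 1 2 1 2
t=9: 1 0 0 3 0 1
3 1 3 3 3 1
3 0 3 3 1 2
2 1 1 2 3 1
0 3 1 3 3 2
0 2 1 2 1 3
t=10: 1 0 0 3 0 1
3 1 3 3 3 1
3 0 3 3 1 2
2 1 1 2 3 1
0 3 1 3 3 3
0 2 1 2 2 0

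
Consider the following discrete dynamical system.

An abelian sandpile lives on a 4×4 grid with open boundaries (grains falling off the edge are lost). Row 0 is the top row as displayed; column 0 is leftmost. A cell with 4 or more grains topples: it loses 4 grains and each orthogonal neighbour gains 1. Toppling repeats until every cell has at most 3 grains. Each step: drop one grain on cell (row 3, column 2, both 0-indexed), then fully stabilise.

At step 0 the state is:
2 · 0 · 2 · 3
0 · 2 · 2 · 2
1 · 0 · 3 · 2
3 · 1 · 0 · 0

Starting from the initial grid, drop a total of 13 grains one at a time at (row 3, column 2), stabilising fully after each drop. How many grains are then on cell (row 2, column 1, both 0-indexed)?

[0] 2 · 0 · 2 · 3
0 · 2 · 2 · 2
1 · 0 · 3 · 2
3 · 1 · 0 · 0
[1] 2 · 0 · 2 · 3
0 · 2 · 2 · 2
1 · 0 · 3 · 2
3 · 1 · 1 · 0
[2] 2 · 0 · 2 · 3
0 · 2 · 2 · 2
1 · 0 · 3 · 2
3 · 1 · 2 · 0
[3] 2 · 0 · 2 · 3
0 · 2 · 2 · 2
1 · 0 · 3 · 2
3 · 1 · 3 · 0
[4] 2 · 0 · 2 · 3
0 · 2 · 3 · 2
1 · 1 · 0 · 3
3 · 2 · 1 · 1
[5] 2 · 0 · 2 · 3
0 · 2 · 3 · 2
1 · 1 · 0 · 3
3 · 2 · 2 · 1
[6] 2 · 0 · 2 · 3
0 · 2 · 3 · 2
1 · 1 · 0 · 3
3 · 2 · 3 · 1
[7] 2 · 0 · 2 · 3
0 · 2 · 3 · 2
1 · 1 · 1 · 3
3 · 3 · 0 · 2
[8] 2 · 0 · 2 · 3
0 · 2 · 3 · 2
1 · 1 · 1 · 3
3 · 3 · 1 · 2
[9] 2 · 0 · 2 · 3
0 · 2 · 3 · 2
1 · 1 · 1 · 3
3 · 3 · 2 · 2
[10] 2 · 0 · 2 · 3
0 · 2 · 3 · 2
1 · 1 · 1 · 3
3 · 3 · 3 · 2
[11] 2 · 0 · 2 · 3
0 · 2 · 3 · 2
2 · 2 · 2 · 3
0 · 1 · 1 · 3
[12] 2 · 0 · 2 · 3
0 · 2 · 3 · 2
2 · 2 · 2 · 3
0 · 1 · 2 · 3
[13] 2 · 0 · 2 · 3
0 · 2 · 3 · 2
2 · 2 · 2 · 3
0 · 1 · 3 · 3

2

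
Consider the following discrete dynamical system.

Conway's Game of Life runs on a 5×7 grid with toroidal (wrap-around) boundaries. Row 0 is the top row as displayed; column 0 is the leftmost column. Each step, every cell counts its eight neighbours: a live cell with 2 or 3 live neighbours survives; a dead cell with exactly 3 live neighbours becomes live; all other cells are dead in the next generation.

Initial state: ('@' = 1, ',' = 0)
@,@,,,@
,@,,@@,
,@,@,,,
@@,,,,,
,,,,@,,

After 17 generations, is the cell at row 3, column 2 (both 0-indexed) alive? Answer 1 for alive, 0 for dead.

0) @,@,,,@
,@,,@@,
,@,@,,,
@@,,,,,
,,,,@,,
1) @@,@@,@
,@,@@@@
,@,,@,,
@@@,,,,
,,,,,,@
2) ,@,@,,,
,@,,,,@
,,,,@,@
@@@,,,,
,,,@,@@
3) ,,,,@@@
,,@,,@,
,,@,,@@
@@@@@,,
,,,@@,@
4) ,,,,,,@
,,,@,,,
@,,,,@@
@@,,,,,
,@,,,,@
5) @,,,,,,
@,,,,@,
@@,,,,@
,@,,,@,
,@,,,,@
6) @@,,,,,
,,,,,,,
,@,,,@,
,@@,,@,
,@,,,,@
7) @@,,,,,
@@,,,,,
,@@,,,,
,@@,,@@
,,,,,,@
8) ,@,,,,@
,,,,,,,
,,,,,,@
,@@,,@@
,,@,,@@
9) @,,,,@@
@,,,,,,
@,,,,@@
,@@,,,,
,,@,,,,
10) @@,,,,@
,@,,,,,
@,,,,,@
@@@,,,@
@,@,,,@
11) ,,@,,,@
,@,,,,,
,,@,,,@
,,@,,@,
,,@,,@,
12) ,@@,,,,
@@@,,,,
,@@,,,,
,@@@,@@
,@@@,@@
13) ,,,,,,@
@,,@,,,
,,,,,,@
,,,,,@@
,,,,,@@
14) @,,,,@@
@,,,,,@
@,,,,@@
@,,,,,,
@,,,,,,
15) ,@,,,@,
,@,,,,,
,@,,,@,
@@,,,,,
@@,,,,,
16) ,@@,,,,
@@@,,,,
,@@,,,,
,,@,,,@
,,@,,,@
17) ,,,@,,,
@,,@,,,
,,,@,,,
@,@@,,,
@,@@,,,

1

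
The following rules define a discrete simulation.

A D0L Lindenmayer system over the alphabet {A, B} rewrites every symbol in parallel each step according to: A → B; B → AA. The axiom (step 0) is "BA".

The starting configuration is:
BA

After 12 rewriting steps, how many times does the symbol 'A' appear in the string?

step 0: BA
step 1: AAB
step 2: BBAA
step 3: AAAABB
step 4: BBBBAAAA
step 5: AAAAAAAABBBB
step 6: BBBBBBBBAAAAAAAA
step 7: AAAAAAAAAAAAAAAABBBBBBBB
step 8: BBBBBBBBBBBBBBBBAAAAAAAAAAAAAAAA
step 9: AAAAAAAAAAAAAAAAAAAAAAAAAAAAAAAABBBBBBBBBBBBBBBB
step 10: BBBBBBBBBBBBBBBBBBBBBBBBBBBBBBBBAAAAAAAAAAAAAAAAAAAAAAAAAAAAAAAA
step 11: AAAAAAAAAAAAAAAAAAAAAAAAAAAAAAAAAAAAAAAAAAAAAAAAAAAAAAAAAAAAAAAABBBBBBBBBBBBBBBBBBBBBBBBBBBBBBBB
step 12: BBBBBBBBBBBBBBBBBBBBBBBBBBBBBBBBBBBBBBBBBBBBBBBBBBBBBBBBBB…AAAAAAAAAAAAAAAAAAAAAAAAAAAAAAAAAAAAAAAAAAAAAAAAAAAAAAAAAA  (len 128)

64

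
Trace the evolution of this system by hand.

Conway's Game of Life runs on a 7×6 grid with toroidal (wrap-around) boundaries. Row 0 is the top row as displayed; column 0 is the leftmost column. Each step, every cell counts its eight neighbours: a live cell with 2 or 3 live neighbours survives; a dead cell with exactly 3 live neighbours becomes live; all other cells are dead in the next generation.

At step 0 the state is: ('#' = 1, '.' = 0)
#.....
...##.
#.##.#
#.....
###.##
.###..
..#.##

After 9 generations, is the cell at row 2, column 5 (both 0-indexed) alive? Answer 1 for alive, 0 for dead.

0) #.....
...##.
#.##.#
#.....
###.##
.###..
..#.##
1) ......
#####.
####.#
......
....##
......
#.#.##
2) ......
....#.
.....#
.###..
......
#..#..
.....#
3) ......
......
..###.
..#...
.#.#..
......
......
4) ......
...#..
..##..
.#..#.
..#...
......
......
5) ......
..##..
..###.
.#....
......
......
......
6) ......
..#.#.
.#..#.
..##..
......
......
......
7) ......
...#..
.#..#.
..##..
......
......
......
8) ......
......
....#.
..##..
......
......
......
9) ......
......
...#..
...#..
......
......
......

0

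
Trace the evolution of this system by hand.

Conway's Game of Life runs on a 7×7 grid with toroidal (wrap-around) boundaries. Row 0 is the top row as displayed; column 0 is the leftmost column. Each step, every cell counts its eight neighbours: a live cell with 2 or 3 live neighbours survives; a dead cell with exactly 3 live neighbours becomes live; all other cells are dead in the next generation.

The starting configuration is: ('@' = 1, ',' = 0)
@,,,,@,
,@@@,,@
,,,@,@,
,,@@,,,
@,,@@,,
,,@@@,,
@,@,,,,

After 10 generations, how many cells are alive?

11

0) @,,,,@,
,@@@,,@
,,,@,@,
,,@@,,,
@,,@@,,
,,@@@,,
@,@,,,,
1) @,,@,,,
@@@@,@@
,@,,,,,
,,@,,,,
,@,,,,,
,,@,@,,
,,@,@,@
2) ,,,,,,,
,,,@@,@
,,,@,,@
,@@,,,,
,@@@,,,
,@@,,@,
,@@,@@,
3) ,,@,,,,
,,,@@@,
@,,@@@,
@@,,,,,
@,,@,,,
@,,,,@,
,@@@@@,
4) ,@,,,,,
,,@,,@@
@@@@,@,
@@@@,,,
@,,,,,,
@,,,,@,
,@@@@@@
5) ,@,,,,,
,,,@@@@
,,,,,@,
,,,@@,,
@,@,,,,
@,@@,@,
,@@@@@@
6) ,@,,,,,
,,,,@@@
,,,,,,@
,,,@@,,
,,@,,,@
@,,,,@,
,,,,,@@
7) @,,,@,,
@,,,,@@
,,,@,,@
,,,@,@,
,,,@@@@
@,,,,@,
@,,,,@@
8) ,@,,@,,
@,,,@@,
@,,,,,,
,,@@,,,
,,,@,,,
@,,,,,,
@@,,@@,
9) ,@,@,,,
@@,,@@@
,@,@@,@
,,@@,,,
,,@@,,,
@@,,@,@
@@,,@@@
10) ,,,@,,,
,@,,,,@
,@,,,,@
,@,,,,,
@,,,@,,
,,,,@,,
,,,@@,,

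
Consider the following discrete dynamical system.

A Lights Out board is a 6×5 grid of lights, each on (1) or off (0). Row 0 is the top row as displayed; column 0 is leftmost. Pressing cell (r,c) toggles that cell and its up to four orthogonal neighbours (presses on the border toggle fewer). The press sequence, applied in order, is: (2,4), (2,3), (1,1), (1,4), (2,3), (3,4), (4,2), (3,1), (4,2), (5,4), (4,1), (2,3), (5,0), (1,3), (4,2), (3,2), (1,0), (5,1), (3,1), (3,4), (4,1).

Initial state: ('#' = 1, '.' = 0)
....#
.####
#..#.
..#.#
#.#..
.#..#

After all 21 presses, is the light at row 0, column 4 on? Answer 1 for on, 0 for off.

0

[0] ....#
.####
#..#.
..#.#
#.#..
.#..#
[1] ....#
.###.
#...#
..#..
#.#..
.#..#
[2] ....#
.##..
#.##.
..##.
#.#..
.#..#
[3] .#..#
#....
####.
..##.
#.#..
.#..#
[4] .#...
#..##
#####
..##.
#.#..
.#..#
[5] .#...
#...#
##...
..#..
#.#..
.#..#
[6] .#...
#...#
##..#
..###
#.#.#
.#..#
[7] .#...
#...#
##..#
...##
##.##
.##.#
[8] .#...
#...#
#...#
#####
#..##
.##.#
[9] .#...
#...#
#...#
##.##
###.#
.#..#
[10] .#...
#...#
#...#
##.##
###..
.#.#.
[11] .#...
#...#
#...#
#..##
.....
...#.
[12] .#...
#..##
#.##.
#...#
.....
...#.
[13] .#...
#..##
#.##.
#...#
#....
##.#.
[14] .#.#.
#.#..
#.#..
#...#
#....
##.#.
[15] .#.#.
#.#..
#.#..
#.#.#
####.
####.
[16] .#.#.
#.#..
#....
##.##
##.#.
####.
[17] ##.#.
.##..
.....
##.##
##.#.
####.
[18] ##.#.
.##..
.....
##.##
#..#.
...#.
[19] ##.#.
.##..
.#...
..###
##.#.
...#.
[20] ##.#.
.##..
.#..#
..#..
##.##
...#.
[21] ##.#.
.##..
.#..#
.##..
..###
.#.#.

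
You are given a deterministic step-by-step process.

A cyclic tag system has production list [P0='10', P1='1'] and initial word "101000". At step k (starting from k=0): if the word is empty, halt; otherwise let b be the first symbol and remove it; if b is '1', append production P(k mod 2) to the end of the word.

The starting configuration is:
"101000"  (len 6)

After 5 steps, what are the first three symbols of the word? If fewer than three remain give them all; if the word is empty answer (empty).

0) "101000"  (len 6)
1) "0100010"  (len 7)
2) "100010"  (len 6)
3) "0001010"  (len 7)
4) "001010"  (len 6)
5) "01010"  (len 5)

010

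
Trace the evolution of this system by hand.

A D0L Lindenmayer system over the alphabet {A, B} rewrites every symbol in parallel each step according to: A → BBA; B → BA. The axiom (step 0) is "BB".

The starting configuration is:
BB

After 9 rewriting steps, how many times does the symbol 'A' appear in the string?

0) BB
1) BABA
2) BABBABABBA
3) BABBABABABBABABBABABABBA
4) BABBABABABBABABBABABBABABABBABABBABABABBABABBABABBABABABBA
5) BABBABABABBABABBABABBABABABBABABBABABABBABABBABABABBABABBA…BABBABABBABABABBABABBABABABBABABBABABABBABABBABABBABABABBA  (len 140)
6) BABBABABABBABABBABABBABABABBABABBABABABBABABBABABABBABABBA…BABBABABBABABABBABABBABABABBABABBABABABBABABBABABBABABABBA  (len 338)
7) BABBABABABBABABBABABBABABABBABABBABABABBABABBABABABBABABBA…BABBABABBABABABBABABBABABABBABABBABABABBABABBABABBABABABBA  (len 816)
8) BABBABABABBABABBABABBABABABBABABBABABABBABABBABABABBABABBA…BABBABABBABABABBABABBABABABBABABBABABABBABABBABABBABABABBA  (len 1970)
9) BABBABABABBABABBABABBABABABBABABBABABABBABABBABABABBABABBA…BABBABABBABABABBABABBABABABBABABBABABABBABABBABABBABABABBA  (len 4756)

1970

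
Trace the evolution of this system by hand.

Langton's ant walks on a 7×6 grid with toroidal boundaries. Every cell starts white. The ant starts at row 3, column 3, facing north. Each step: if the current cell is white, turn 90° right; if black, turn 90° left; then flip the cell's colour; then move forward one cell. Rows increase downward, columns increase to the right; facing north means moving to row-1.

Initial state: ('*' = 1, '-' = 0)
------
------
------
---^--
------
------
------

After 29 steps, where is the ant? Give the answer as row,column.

5,2

step 0: ------
------
------
---^--
------
------
------
step 1: ------
------
------
---*>-
------
------
------
step 2: ------
------
------
---**-
----v-
------
------
step 3: ------
------
------
---**-
---<*-
------
------
step 4: ------
------
------
---^*-
---**-
------
------
step 5: ------
------
------
--<-*-
---**-
------
------
step 6: ------
------
--^---
--*-*-
---**-
------
------
step 7: ------
------
--*>--
--*-*-
---**-
------
------
step 8: ------
------
--**--
--*v*-
---**-
------
------
step 9: ------
------
--**--
--<**-
---**-
------
------
step 10: ------
------
--**--
---**-
--v**-
------
------
step 11: ------
------
--**--
---**-
-<***-
------
------
step 12: ------
------
--**--
-^-**-
-****-
------
------
step 13: ------
------
--**--
-*>**-
-****-
------
------
step 14: ------
------
--**--
-****-
-*v**-
------
------
step 15: ------
------
--**--
-****-
-*->*-
------
------
step 16: ------
------
--**--
-**^*-
-*--*-
------
------
step 17: ------
------
--**--
-*<-*-
-*--*-
------
------
step 18: ------
------
--**--
-*--*-
-*v-*-
------
------
step 19: ------
------
--**--
-*--*-
-<*-*-
------
------
step 20: ------
------
--**--
-*--*-
--*-*-
-v----
------
step 21: ------
------
--**--
-*--*-
--*-*-
<*----
------
step 22: ------
------
--**--
-*--*-
^-*-*-
**----
------
step 23: ------
------
--**--
-*--*-
*>*-*-
**----
------
step 24: ------
------
--**--
-*--*-
***-*-
*v----
------
step 25: ------
------
--**--
-*--*-
***-*-
*->---
------
step 26: ------
------
--**--
-*--*-
***-*-
*-*---
--v---
step 27: ------
------
--**--
-*--*-
***-*-
*-*---
-<*---
step 28: ------
------
--**--
-*--*-
***-*-
*^*---
-**---
step 29: ------
------
--**--
-*--*-
***-*-
**>---
-**---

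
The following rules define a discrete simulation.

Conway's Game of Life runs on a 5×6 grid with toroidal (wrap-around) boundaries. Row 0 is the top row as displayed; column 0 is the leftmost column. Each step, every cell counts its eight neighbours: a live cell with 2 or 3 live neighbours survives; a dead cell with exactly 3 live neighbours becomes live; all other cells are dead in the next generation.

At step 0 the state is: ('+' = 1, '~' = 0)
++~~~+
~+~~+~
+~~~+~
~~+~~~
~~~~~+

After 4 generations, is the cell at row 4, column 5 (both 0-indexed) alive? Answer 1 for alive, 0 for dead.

gen 0: ++~~~+
~+~~+~
+~~~+~
~~+~~~
~~~~~+
gen 1: ~+~~++
~+~~+~
~+~+~+
~~~~~+
~+~~~+
gen 2: ~++~++
~+~+~~
~~+~~+
~~+~~+
~~~~~+
gen 3: ~+++++
~+~+~+
+++++~
+~~~++
~+++~+
gen 4: ~~~~~+
~~~~~~
~~~~~~
~~~~~~
~~~~~~

0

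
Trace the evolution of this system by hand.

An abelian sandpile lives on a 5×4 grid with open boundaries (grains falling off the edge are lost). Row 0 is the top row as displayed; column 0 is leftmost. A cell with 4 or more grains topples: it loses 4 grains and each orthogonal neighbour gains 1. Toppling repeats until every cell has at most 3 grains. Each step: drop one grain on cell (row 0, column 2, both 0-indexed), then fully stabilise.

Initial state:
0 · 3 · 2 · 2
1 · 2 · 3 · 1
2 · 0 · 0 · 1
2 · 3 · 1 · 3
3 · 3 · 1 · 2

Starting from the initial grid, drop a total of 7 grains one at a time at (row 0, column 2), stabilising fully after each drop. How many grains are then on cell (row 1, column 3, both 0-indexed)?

[0] 0 · 3 · 2 · 2
1 · 2 · 3 · 1
2 · 0 · 0 · 1
2 · 3 · 1 · 3
3 · 3 · 1 · 2
[1] 0 · 3 · 3 · 2
1 · 2 · 3 · 1
2 · 0 · 0 · 1
2 · 3 · 1 · 3
3 · 3 · 1 · 2
[2] 1 · 1 · 2 · 3
2 · 0 · 1 · 2
2 · 1 · 1 · 1
2 · 3 · 1 · 3
3 · 3 · 1 · 2
[3] 1 · 1 · 3 · 3
2 · 0 · 1 · 2
2 · 1 · 1 · 1
2 · 3 · 1 · 3
3 · 3 · 1 · 2
[4] 1 · 2 · 1 · 0
2 · 0 · 2 · 3
2 · 1 · 1 · 1
2 · 3 · 1 · 3
3 · 3 · 1 · 2
[5] 1 · 2 · 2 · 0
2 · 0 · 2 · 3
2 · 1 · 1 · 1
2 · 3 · 1 · 3
3 · 3 · 1 · 2
[6] 1 · 2 · 3 · 0
2 · 0 · 2 · 3
2 · 1 · 1 · 1
2 · 3 · 1 · 3
3 · 3 · 1 · 2
[7] 1 · 3 · 0 · 1
2 · 0 · 3 · 3
2 · 1 · 1 · 1
2 · 3 · 1 · 3
3 · 3 · 1 · 2

3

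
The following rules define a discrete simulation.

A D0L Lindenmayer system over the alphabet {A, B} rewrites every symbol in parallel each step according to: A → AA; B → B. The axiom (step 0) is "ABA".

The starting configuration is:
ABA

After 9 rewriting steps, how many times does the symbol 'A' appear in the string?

1024

0) ABA
1) AABAA
2) AAAABAAAA
3) AAAAAAAABAAAAAAAA
4) AAAAAAAAAAAAAAAABAAAAAAAAAAAAAAAA
5) AAAAAAAAAAAAAAAAAAAAAAAAAAAAAAAABAAAAAAAAAAAAAAAAAAAAAAAAAAAAAAAA
6) AAAAAAAAAAAAAAAAAAAAAAAAAAAAAAAAAAAAAAAAAAAAAAAAAAAAAAAAAA…AAAAAAAAAAAAAAAAAAAAAAAAAAAAAAAAAAAAAAAAAAAAAAAAAAAAAAAAAA  (len 129)
7) AAAAAAAAAAAAAAAAAAAAAAAAAAAAAAAAAAAAAAAAAAAAAAAAAAAAAAAAAA…AAAAAAAAAAAAAAAAAAAAAAAAAAAAAAAAAAAAAAAAAAAAAAAAAAAAAAAAAA  (len 257)
8) AAAAAAAAAAAAAAAAAAAAAAAAAAAAAAAAAAAAAAAAAAAAAAAAAAAAAAAAAA…AAAAAAAAAAAAAAAAAAAAAAAAAAAAAAAAAAAAAAAAAAAAAAAAAAAAAAAAAA  (len 513)
9) AAAAAAAAAAAAAAAAAAAAAAAAAAAAAAAAAAAAAAAAAAAAAAAAAAAAAAAAAA…AAAAAAAAAAAAAAAAAAAAAAAAAAAAAAAAAAAAAAAAAAAAAAAAAAAAAAAAAA  (len 1025)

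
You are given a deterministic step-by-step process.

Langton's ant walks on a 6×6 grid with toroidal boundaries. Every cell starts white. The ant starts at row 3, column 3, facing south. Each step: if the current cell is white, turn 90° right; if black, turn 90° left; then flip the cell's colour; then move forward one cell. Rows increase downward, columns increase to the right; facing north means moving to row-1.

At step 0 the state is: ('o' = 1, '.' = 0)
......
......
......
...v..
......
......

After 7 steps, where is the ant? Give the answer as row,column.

k=0  ......
......
......
...v..
......
......
k=1  ......
......
......
..<o..
......
......
k=2  ......
......
..^...
..oo..
......
......
k=3  ......
......
..o>..
..oo..
......
......
k=4  ......
......
..oo..
..ov..
......
......
k=5  ......
......
..oo..
..o.>.
......
......
k=6  ......
......
..oo..
..o.o.
....v.
......
k=7  ......
......
..oo..
..o.o.
...<o.
......

4,3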